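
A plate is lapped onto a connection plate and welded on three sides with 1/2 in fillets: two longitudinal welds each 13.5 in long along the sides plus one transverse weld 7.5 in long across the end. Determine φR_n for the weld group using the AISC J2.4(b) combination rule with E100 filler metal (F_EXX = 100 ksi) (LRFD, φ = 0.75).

t_e = 0.707 × 0.5 = 0.3535 in.
R_nwl = 0.6 × 100 × 0.3535 × 27 = 572.7 kip (longitudinal, 2 welds).
R_nwt = 0.6 × 100 × 0.3535 × 7.5 = 159.1 kip (transverse, base value).
(i) R_nwl + R_nwt = 731.7 kip; (ii) 0.85 R_nwl + 1.5 R_nwt = 725.4 kip.
R_n = max = 731.7 kip [governs: (i)]; φR_n = 548.8 kip.

φR_n ≈ 549 kip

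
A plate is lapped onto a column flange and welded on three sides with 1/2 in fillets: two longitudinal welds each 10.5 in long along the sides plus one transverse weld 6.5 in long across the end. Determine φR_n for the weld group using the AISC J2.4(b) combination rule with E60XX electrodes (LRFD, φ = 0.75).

E60XX → F_EXX = 60 ksi.
t_e = 0.707 × 0.5 = 0.3535 in.
R_nwl = 0.6 × 60 × 0.3535 × 21 = 267.2 kips (longitudinal, 2 welds).
R_nwt = 0.6 × 60 × 0.3535 × 6.5 = 82.72 kips (transverse, base value).
(i) R_nwl + R_nwt = 350 kips; (ii) 0.85 R_nwl + 1.5 R_nwt = 351.2 kips.
R_n = max = 351.2 kips [governs: (ii)]; φR_n = 263.4 kips.

φR_n ≈ 263 kips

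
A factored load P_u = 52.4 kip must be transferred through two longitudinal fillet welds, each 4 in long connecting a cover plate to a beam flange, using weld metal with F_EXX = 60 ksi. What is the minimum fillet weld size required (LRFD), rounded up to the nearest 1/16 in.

Total weld length L = 8 in.
Required throat t_e = P_u / (φ × 0.6 F_EXX × L) = 52.4 / (0.75 × 0.6 × 60 × 8) = 0.2426 in.
Required leg w = t_e / 0.707 = 0.3431 in → use 3/8 in.

w = 3/8 in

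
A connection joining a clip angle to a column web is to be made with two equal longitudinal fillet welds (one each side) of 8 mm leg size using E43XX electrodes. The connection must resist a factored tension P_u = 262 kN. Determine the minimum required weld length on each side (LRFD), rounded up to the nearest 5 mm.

L = 120 mm on each side

E43XX → F_EXX = 430 MPa.
Throat t_e = 0.707 × 8 = 5.656 mm.
φr_n = 0.75 × 0.6 × 430 × 5.656 × 10⁻³ = 1.094 kN/mm.
L_req = P_u / φr_n = 262 / 1.094 = 239.4 mm total.
Per side: 239.4 / 2 = 119.7 mm.
Round up → use L = 120 mm on each side.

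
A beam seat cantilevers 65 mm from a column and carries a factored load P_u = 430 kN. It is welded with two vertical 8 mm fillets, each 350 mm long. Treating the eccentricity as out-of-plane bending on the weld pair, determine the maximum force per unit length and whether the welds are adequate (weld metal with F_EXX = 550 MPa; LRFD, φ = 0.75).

L_w = 2 × 350 = 700 mm; section modulus (unit throat) S = 2 × L²/6 = 40830 mm².
Direct shear f_v = P/L_w = 430×10³/700 = 614.3 N/mm.
Moment M = P × e = 430×10³ × 65 = 27950000 N·mm; bending f_b = M/S = 684.5 N/mm.
f_max = √(f_v² + f_b²) = √(614.3² + 684.5²) = 919.7 N/mm.
φr_n = 0.75 × 0.6 × 550 × (0.707 × 8) = 1400 N/mm → adequate.

f_max ≈ 920 N/mm; adequate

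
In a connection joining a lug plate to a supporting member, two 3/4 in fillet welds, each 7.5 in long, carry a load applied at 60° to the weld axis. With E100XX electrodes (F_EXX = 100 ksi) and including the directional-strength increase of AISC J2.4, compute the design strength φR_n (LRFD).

φR_n ≈ 502 kip

t_e = 0.707 × 0.75 = 0.5302 in; A_we = 0.5302 × 15 = 7.954 in².
Directional factor: 1.0 + 0.5 sin^1.5(60°) = 1.403.
F_nw = 0.6 × 100 × 1.403 = 84.18 ksi.
φR_n = 0.75 × 84.18 × 7.954 = 502.1 kip.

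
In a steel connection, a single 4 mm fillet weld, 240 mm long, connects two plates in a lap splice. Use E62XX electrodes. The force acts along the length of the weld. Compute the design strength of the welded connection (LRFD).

E62XX → F_EXX = 620 MPa.
Effective throat t_e = 0.707 × 4 = 2.828 mm.
Total length L = 240 mm; A_we = 2.828 × 240 = 678.7 mm².
F_nw = 0.6 F_EXX = 0.6 × 620 = 372 MPa.
φR_n = 0.75 × 372 × 678.7 × 10⁻³ = 189.4 kN.

φR_n ≈ 189 kN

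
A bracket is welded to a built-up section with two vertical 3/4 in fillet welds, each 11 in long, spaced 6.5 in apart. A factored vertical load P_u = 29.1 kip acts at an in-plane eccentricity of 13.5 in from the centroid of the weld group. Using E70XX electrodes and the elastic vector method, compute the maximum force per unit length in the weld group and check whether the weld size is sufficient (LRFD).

E70XX → F_EXX = 70 ksi.
Total weld length L_w = 22 in. Treat welds as unit-width lines.
Polar moment about centroid: J = 2[d³/12 + d(b/2)²] = 2[11³/12 + 11×3.25²] = 454.2 in³.
Direct shear f_v = P/L_w = 29.1 / 22 = 1.323 kip/in (vertical).
Torsion M = P·e = 29.1 × 13.5 = 392.85 kip·in.
Critical point at (x, y) = (3.25, 5.5) from centroid. f_tx = M·y/J = 4.757 kip/in; f_ty = M·x/J = 2.811 kip/in.
Resultant f_max = √[f_tx² + (f_v + f_ty)²] = √[4.757² + (1.323 + 2.811)²] = 6.302 kip/in.
Capacity per unit length: φr_n = 0.75 × 0.6 × 70 × (0.707 × 0.75) = 16.7 kip/in.
6.302 ≤ 16.7 → adequate.

f_max ≈ 6.3 kip/in; adequate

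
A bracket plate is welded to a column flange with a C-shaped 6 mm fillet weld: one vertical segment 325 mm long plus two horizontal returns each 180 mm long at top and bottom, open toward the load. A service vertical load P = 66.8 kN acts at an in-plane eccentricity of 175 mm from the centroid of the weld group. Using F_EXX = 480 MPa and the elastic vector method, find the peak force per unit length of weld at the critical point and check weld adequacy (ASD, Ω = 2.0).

Total weld length L_w = 685 mm. Treat welds as unit-width lines.
Centroid: x̄ = 2×180×90 / 685 = 47.3 mm from the vertical weld.
Polar moment about centroid: J = I_x + I_y = [325³/12 + 2×180×162.5²] + [325×47.3² + 2(180³/12 + 180×42.7²)] = 14720000 mm³.
Direct shear f_v = P/L_w = 66.8×10³ / 685 = 97.52 N/mm (vertical).
Torsion M = P·e = 66.8×10³ × 175 = 11690000 N·mm.
Critical point at (x, y) = (132.7, 162.5) from centroid. f_tx = M·y/J = 129 N/mm; f_ty = M·x/J = 105.4 N/mm.
Resultant f_max = √[f_tx² + (f_v + f_ty)²] = √[129² + (97.52 + 105.4)²] = 240.4 N/mm.
Capacity per unit length: r_n/Ω = (1/2.0) × 0.6 × 480 × (0.707 × 6) = 610.8 N/mm.
240.4 ≤ 610.8 → adequate.

f_max ≈ 240 N/mm; adequate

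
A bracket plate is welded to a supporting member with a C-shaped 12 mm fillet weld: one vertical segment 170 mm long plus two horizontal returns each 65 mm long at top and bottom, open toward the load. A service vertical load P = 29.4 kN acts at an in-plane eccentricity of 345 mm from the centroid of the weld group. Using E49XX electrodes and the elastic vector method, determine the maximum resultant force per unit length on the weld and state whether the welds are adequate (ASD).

E49XX → F_EXX = 490 MPa.
Total weld length L_w = 300 mm. Treat welds as unit-width lines.
Centroid: x̄ = 2×65×32.5 / 300 = 14.08 mm from the vertical weld.
Polar moment about centroid: J = I_x + I_y = [170³/12 + 2×65×85²] + [170×14.08² + 2(65³/12 + 65×18.42²)] = 1472000 mm³.
Direct shear f_v = P/L_w = 29.4×10³ / 300 = 98 N/mm (vertical).
Torsion M = P·e = 29.4×10³ × 345 = 10143000 N·mm.
Critical point at (x, y) = (50.92, 85) from centroid. f_tx = M·y/J = 585.6 N/mm; f_ty = M·x/J = 350.8 N/mm.
Resultant f_max = √[f_tx² + (f_v + f_ty)²] = √[585.6² + (98 + 350.8)²] = 737.8 N/mm.
Capacity per unit length: r_n/Ω = (1/2.0) × 0.6 × 490 × (0.707 × 12) = 1247 N/mm.
737.8 ≤ 1247 → adequate.

f_max ≈ 738 N/mm; adequate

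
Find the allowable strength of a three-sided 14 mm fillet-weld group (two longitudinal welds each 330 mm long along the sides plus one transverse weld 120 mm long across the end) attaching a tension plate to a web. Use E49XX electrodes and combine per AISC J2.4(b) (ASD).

R_n/Ω ≈ 1130 kN

E49XX → F_EXX = 490 MPa.
t_e = 0.707 × 14 = 9.898 mm.
R_nwl = 0.6 × 490 × 9.898 × 660 × 10⁻³ = 1921 kN (longitudinal, 2 welds).
R_nwt = 0.6 × 490 × 9.898 × 120 × 10⁻³ = 349.2 kN (transverse, base value).
(i) R_nwl + R_nwt = 2270 kN; (ii) 0.85 R_nwl + 1.5 R_nwt = 2156 kN.
R_n = max = 2270 kN [governs: (i)]; R_n/Ω = 1135 kN.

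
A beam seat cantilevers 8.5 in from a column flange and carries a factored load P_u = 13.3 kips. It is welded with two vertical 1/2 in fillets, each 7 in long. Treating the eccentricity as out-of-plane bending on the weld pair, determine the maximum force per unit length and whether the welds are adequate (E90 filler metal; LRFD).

E90XX → F_EXX = 90 ksi.
L_w = 2 × 7 = 14 in; section modulus (unit throat) S = 2 × L²/6 = 16.33 in².
Direct shear f_v = P/L_w = 13.3/14 = 0.95 kip/in.
Moment M = P × e = 13.3 × 8.5 = 113.05 kip·in; bending f_b = M/S = 6.921 kip/in.
f_max = √(f_v² + f_b²) = √(0.95² + 6.921²) = 6.986 kip/in.
φr_n = 0.75 × 0.6 × 90 × (0.707 × 0.5) = 14.32 kip/in → adequate.

f_max ≈ 6.99 kip/in; adequate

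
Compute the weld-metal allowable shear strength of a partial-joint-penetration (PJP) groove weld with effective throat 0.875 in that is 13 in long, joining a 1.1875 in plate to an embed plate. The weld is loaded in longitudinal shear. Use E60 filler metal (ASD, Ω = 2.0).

E60XX → F_EXX = 60 ksi.
Effective throat (given) t_e = 0.875 in.
A_we = 0.875 × 13 = 11.38 in².
F_nw = 0.6 F_EXX = 36 ksi.
R_n/Ω = (36 × 11.38) / 2.0 = 204.8 kip.

R_n/Ω ≈ 205 kip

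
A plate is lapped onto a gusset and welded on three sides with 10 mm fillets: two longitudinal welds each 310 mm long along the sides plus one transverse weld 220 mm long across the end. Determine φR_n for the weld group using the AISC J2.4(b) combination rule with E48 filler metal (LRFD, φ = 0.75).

E48XX → F_EXX = 480 MPa.
t_e = 0.707 × 10 = 7.07 mm.
R_nwl = 0.6 × 480 × 7.07 × 620 × 10⁻³ = 1262 kN (longitudinal, 2 welds).
R_nwt = 0.6 × 480 × 7.07 × 220 × 10⁻³ = 448 kN (transverse, base value).
(i) R_nwl + R_nwt = 1710 kN; (ii) 0.85 R_nwl + 1.5 R_nwt = 1745 kN.
R_n = max = 1745 kN [governs: (ii)]; φR_n = 1309 kN.

φR_n ≈ 1310 kN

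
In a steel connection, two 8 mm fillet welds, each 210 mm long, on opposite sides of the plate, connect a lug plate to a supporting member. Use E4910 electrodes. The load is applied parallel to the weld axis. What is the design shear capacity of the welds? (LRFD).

E49XX → F_EXX = 490 MPa.
Effective throat t_e = 0.707 × 8 = 5.656 mm.
Total length L = 420 mm; A_we = 5.656 × 420 = 2376 mm².
F_nw = 0.6 F_EXX = 0.6 × 490 = 294 MPa.
φR_n = 0.75 × 294 × 2376 × 10⁻³ = 523.8 kN.

φR_n ≈ 524 kN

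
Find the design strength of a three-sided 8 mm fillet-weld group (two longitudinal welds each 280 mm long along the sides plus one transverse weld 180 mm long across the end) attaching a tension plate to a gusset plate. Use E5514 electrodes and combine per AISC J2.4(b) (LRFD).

E55XX → F_EXX = 550 MPa.
t_e = 0.707 × 8 = 5.656 mm.
R_nwl = 0.6 × 550 × 5.656 × 560 × 10⁻³ = 1045 kN (longitudinal, 2 welds).
R_nwt = 0.6 × 550 × 5.656 × 180 × 10⁻³ = 336 kN (transverse, base value).
(i) R_nwl + R_nwt = 1381 kN; (ii) 0.85 R_nwl + 1.5 R_nwt = 1392 kN.
R_n = max = 1392 kN [governs: (ii)]; φR_n = 1044 kN.

φR_n ≈ 1040 kN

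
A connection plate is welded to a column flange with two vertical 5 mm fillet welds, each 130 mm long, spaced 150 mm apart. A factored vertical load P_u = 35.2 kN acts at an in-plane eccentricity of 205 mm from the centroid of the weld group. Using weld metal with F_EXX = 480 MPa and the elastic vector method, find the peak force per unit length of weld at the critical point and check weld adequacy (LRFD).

Total weld length L_w = 260 mm. Treat welds as unit-width lines.
Polar moment about centroid: J = 2[d³/12 + d(b/2)²] = 2[130³/12 + 130×75²] = 1829000 mm³.
Direct shear f_v = P/L_w = 35.2×10³ / 260 = 135.4 N/mm (vertical).
Torsion M = P·e = 35.2×10³ × 205 = 7216000 N·mm.
Critical point at (x, y) = (75, 65) from centroid. f_tx = M·y/J = 256.5 N/mm; f_ty = M·x/J = 296 N/mm.
Resultant f_max = √[f_tx² + (f_v + f_ty)²] = √[256.5² + (135.4 + 296)²] = 501.8 N/mm.
Capacity per unit length: φr_n = 0.75 × 0.6 × 480 × (0.707 × 5) = 763.6 N/mm.
501.8 ≤ 763.6 → adequate.

f_max ≈ 502 N/mm; adequate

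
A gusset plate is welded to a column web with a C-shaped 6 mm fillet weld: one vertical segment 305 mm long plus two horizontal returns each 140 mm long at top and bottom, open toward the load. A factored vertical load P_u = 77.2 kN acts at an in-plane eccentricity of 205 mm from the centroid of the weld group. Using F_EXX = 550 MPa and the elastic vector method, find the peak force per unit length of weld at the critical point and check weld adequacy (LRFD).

f_max ≈ 384 N/mm; adequate

Total weld length L_w = 585 mm. Treat welds as unit-width lines.
Centroid: x̄ = 2×140×70 / 585 = 33.5 mm from the vertical weld.
Polar moment about centroid: J = I_x + I_y = [305³/12 + 2×140×152.5²] + [305×33.5² + 2(140³/12 + 140×36.5²)] = 10050000 mm³.
Direct shear f_v = P/L_w = 77.2×10³ / 585 = 132 N/mm (vertical).
Torsion M = P·e = 77.2×10³ × 205 = 15826000 N·mm.
Critical point at (x, y) = (106.5, 152.5) from centroid. f_tx = M·y/J = 240.2 N/mm; f_ty = M·x/J = 167.7 N/mm.
Resultant f_max = √[f_tx² + (f_v + f_ty)²] = √[240.2² + (132 + 167.7)²] = 384.1 N/mm.
Capacity per unit length: φr_n = 0.75 × 0.6 × 550 × (0.707 × 6) = 1050 N/mm.
384.1 ≤ 1050 → adequate.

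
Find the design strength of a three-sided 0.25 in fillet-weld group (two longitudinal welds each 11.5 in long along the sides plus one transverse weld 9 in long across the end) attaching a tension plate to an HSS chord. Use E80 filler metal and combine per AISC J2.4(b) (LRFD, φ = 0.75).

φR_n ≈ 210 kips

E80XX → F_EXX = 80 ksi.
t_e = 0.707 × 0.25 = 0.1767 in.
R_nwl = 0.6 × 80 × 0.1767 × 23 = 195.1 kips (longitudinal, 2 welds).
R_nwt = 0.6 × 80 × 0.1767 × 9 = 76.36 kips (transverse, base value).
(i) R_nwl + R_nwt = 271.5 kips; (ii) 0.85 R_nwl + 1.5 R_nwt = 280.4 kips.
R_n = max = 280.4 kips [governs: (ii)]; φR_n = 210.3 kips.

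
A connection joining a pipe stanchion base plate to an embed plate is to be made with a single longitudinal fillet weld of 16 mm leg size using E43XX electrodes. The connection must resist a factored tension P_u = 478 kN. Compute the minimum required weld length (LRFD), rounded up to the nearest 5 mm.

L = 220 mm

E43XX → F_EXX = 430 MPa.
Throat t_e = 0.707 × 16 = 11.31 mm.
φr_n = 0.75 × 0.6 × 430 × 11.31 × 10⁻³ = 2.189 kN/mm.
L_req = P_u / φr_n = 478 / 2.189 = 218.4 mm total.
Round up → use L = 220 mm.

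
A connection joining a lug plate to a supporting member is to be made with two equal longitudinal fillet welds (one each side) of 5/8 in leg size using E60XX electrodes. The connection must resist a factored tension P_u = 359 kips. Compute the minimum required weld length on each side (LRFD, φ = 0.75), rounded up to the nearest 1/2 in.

L = 15.5 in on each side

E60XX → F_EXX = 60 ksi.
Throat t_e = 0.707 × 0.625 = 0.4419 in.
φr_n = 0.75 × 0.6 × 60 × 0.4419 = 11.93 kips/in.
L_req = P_u / φr_n = 359 / 11.93 = 30.09 in total.
Per side: 30.09 / 2 = 15.05 in.
Round up → use L = 15.5 in on each side.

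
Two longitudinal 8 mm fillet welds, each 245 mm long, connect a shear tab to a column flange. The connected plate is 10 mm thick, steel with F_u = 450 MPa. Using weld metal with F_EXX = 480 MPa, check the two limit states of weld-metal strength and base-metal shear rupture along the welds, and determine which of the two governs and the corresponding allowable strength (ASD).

R_n/Ω ≈ 399 kN (weld metal governs)

t_e = 0.707 × 8 = 5.656 mm; L = 490 mm.
Weld metal: R_n/Ω = (1/2.0) × 0.6 × 480 × 5.656 × 490 × 10⁻³ = 399.1 kN.
Base metal (shear rupture): R_n/Ω = (1/2.0) × 0.6 × 450 × 10 × 490 × 10⁻³ = 661.5 kN.
Governing: weld metal.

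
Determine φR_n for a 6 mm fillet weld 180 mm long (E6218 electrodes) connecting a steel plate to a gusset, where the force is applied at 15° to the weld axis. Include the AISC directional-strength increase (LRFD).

φR_n ≈ 227 kN

E62XX → F_EXX = 620 MPa.
t_e = 0.707 × 6 = 4.242 mm; A_we = 4.242 × 180 = 763.6 mm².
Directional factor: 1.0 + 0.5 sin^1.5(15°) = 1.066.
F_nw = 0.6 × 620 × 1.066 = 396.5 MPa.
φR_n = 0.75 × 396.5 × 763.6 × 10⁻³ = 227.1 kN.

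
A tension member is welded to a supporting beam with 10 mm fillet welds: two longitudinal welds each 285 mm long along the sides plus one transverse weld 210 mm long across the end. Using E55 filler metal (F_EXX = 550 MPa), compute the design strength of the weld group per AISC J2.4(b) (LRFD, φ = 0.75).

φR_n ≈ 1400 kN

t_e = 0.707 × 10 = 7.07 mm.
R_nwl = 0.6 × 550 × 7.07 × 570 × 10⁻³ = 1330 kN (longitudinal, 2 welds).
R_nwt = 0.6 × 550 × 7.07 × 210 × 10⁻³ = 490 kN (transverse, base value).
(i) R_nwl + R_nwt = 1820 kN; (ii) 0.85 R_nwl + 1.5 R_nwt = 1865 kN.
R_n = max = 1865 kN [governs: (ii)]; φR_n = 1399 kN.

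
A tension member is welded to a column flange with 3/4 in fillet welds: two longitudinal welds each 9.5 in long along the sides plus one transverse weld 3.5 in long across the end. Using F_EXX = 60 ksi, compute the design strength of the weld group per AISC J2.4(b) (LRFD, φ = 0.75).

t_e = 0.707 × 0.75 = 0.5302 in.
R_nwl = 0.6 × 60 × 0.5302 × 19 = 362.7 kip (longitudinal, 2 welds).
R_nwt = 0.6 × 60 × 0.5302 × 3.5 = 66.81 kip (transverse, base value).
(i) R_nwl + R_nwt = 429.5 kip; (ii) 0.85 R_nwl + 1.5 R_nwt = 408.5 kip.
R_n = max = 429.5 kip [governs: (i)]; φR_n = 322.1 kip.

φR_n ≈ 322 kip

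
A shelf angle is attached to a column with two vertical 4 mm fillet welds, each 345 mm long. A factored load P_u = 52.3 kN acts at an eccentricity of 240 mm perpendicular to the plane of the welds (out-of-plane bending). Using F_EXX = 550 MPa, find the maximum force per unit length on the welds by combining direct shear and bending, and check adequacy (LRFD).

f_max ≈ 325 N/mm; adequate

L_w = 2 × 345 = 690 mm; section modulus (unit throat) S = 2 × L²/6 = 39680 mm².
Direct shear f_v = P/L_w = 52.3×10³/690 = 75.8 N/mm.
Moment M = P × e = 52.3×10³ × 240 = 12552000 N·mm; bending f_b = M/S = 316.4 N/mm.
f_max = √(f_v² + f_b²) = √(75.8² + 316.4²) = 325.3 N/mm.
φr_n = 0.75 × 0.6 × 550 × (0.707 × 4) = 699.9 N/mm → adequate.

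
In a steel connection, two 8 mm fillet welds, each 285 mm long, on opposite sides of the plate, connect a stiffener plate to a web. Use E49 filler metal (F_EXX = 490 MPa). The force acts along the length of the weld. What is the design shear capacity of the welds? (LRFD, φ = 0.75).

Effective throat t_e = 0.707 × 8 = 5.656 mm.
Total length L = 570 mm; A_we = 5.656 × 570 = 3224 mm².
F_nw = 0.6 F_EXX = 0.6 × 490 = 294 MPa.
φR_n = 0.75 × 294 × 3224 × 10⁻³ = 710.9 kN.

φR_n ≈ 711 kN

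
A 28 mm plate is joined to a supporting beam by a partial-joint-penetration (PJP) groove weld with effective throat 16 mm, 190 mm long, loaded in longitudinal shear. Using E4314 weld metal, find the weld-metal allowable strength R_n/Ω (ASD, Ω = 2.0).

E43XX → F_EXX = 430 MPa.
Effective throat (given) t_e = 16 mm.
A_we = 16 × 190 = 3040 mm².
F_nw = 0.6 F_EXX = 258 MPa.
R_n/Ω = (258 × 3040) / 2.0 × 10⁻³ = 392.2 kN.

R_n/Ω ≈ 392 kN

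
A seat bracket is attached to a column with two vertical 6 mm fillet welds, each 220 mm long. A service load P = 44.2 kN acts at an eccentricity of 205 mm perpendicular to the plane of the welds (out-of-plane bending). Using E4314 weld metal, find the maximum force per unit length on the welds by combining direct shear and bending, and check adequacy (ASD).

f_max ≈ 571 N/mm; NOT adequate

E43XX → F_EXX = 430 MPa.
L_w = 2 × 220 = 440 mm; section modulus (unit throat) S = 2 × L²/6 = 16130 mm².
Direct shear f_v = P/L_w = 44.2×10³/440 = 100.5 N/mm.
Moment M = P × e = 44.2×10³ × 205 = 9061000 N·mm; bending f_b = M/S = 561.6 N/mm.
f_max = √(f_v² + f_b²) = √(100.5² + 561.6²) = 570.5 N/mm.
r_n/Ω = (1/2.0) × 0.6 × 430 × (0.707 × 6) = 547.2 N/mm → NOT adequate.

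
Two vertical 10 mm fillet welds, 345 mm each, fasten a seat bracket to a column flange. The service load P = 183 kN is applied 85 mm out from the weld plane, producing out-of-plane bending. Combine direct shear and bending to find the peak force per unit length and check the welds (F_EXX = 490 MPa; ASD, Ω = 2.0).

L_w = 2 × 345 = 690 mm; section modulus (unit throat) S = 2 × L²/6 = 39680 mm².
Direct shear f_v = P/L_w = 183×10³/690 = 265.2 N/mm.
Moment M = P × e = 183×10³ × 85 = 15555000 N·mm; bending f_b = M/S = 392.1 N/mm.
f_max = √(f_v² + f_b²) = √(265.2² + 392.1²) = 473.3 N/mm.
r_n/Ω = (1/2.0) × 0.6 × 490 × (0.707 × 10) = 1039 N/mm → adequate.

f_max ≈ 473 N/mm; adequate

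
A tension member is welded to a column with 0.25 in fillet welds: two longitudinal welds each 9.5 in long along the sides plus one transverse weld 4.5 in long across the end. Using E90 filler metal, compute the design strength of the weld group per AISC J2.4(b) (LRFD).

φR_n ≈ 168 kips

E90XX → F_EXX = 90 ksi.
t_e = 0.707 × 0.25 = 0.1767 in.
R_nwl = 0.6 × 90 × 0.1767 × 19 = 181.3 kips (longitudinal, 2 welds).
R_nwt = 0.6 × 90 × 0.1767 × 4.5 = 42.95 kips (transverse, base value).
(i) R_nwl + R_nwt = 224.3 kips; (ii) 0.85 R_nwl + 1.5 R_nwt = 218.6 kips.
R_n = max = 224.3 kips [governs: (i)]; φR_n = 168.2 kips.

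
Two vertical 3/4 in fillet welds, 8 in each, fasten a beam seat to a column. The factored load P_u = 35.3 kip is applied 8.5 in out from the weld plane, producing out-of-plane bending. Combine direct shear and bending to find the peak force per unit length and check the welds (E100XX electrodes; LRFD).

E100XX → F_EXX = 100 ksi.
L_w = 2 × 8 = 16 in; section modulus (unit throat) S = 2 × L²/6 = 21.33 in².
Direct shear f_v = P/L_w = 35.3/16 = 2.206 kip/in.
Moment M = P × e = 35.3 × 8.5 = 300.05 kip·in; bending f_b = M/S = 14.06 kip/in.
f_max = √(f_v² + f_b²) = √(2.206² + 14.06²) = 14.24 kip/in.
φr_n = 0.75 × 0.6 × 100 × (0.707 × 0.75) = 23.86 kip/in → adequate.

f_max ≈ 14.2 kip/in; adequate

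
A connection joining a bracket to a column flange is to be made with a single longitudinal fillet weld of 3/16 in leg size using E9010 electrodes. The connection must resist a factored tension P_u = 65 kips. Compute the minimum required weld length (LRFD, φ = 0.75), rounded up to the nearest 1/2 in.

L = 12.5 in

E90XX → F_EXX = 90 ksi.
Throat t_e = 0.707 × 0.1875 = 0.1326 in.
φr_n = 0.75 × 0.6 × 90 × 0.1326 = 5.369 kips/in.
L_req = P_u / φr_n = 65 / 5.369 = 12.11 in total.
Round up → use L = 12.5 in.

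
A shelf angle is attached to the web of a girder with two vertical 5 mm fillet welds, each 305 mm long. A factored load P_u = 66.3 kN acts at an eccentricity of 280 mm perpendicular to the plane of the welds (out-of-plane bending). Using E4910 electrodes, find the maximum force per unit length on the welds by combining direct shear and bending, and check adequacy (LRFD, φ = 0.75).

f_max ≈ 608 N/mm; adequate

E49XX → F_EXX = 490 MPa.
L_w = 2 × 305 = 610 mm; section modulus (unit throat) S = 2 × L²/6 = 31010 mm².
Direct shear f_v = P/L_w = 66.3×10³/610 = 108.7 N/mm.
Moment M = P × e = 66.3×10³ × 280 = 18564000 N·mm; bending f_b = M/S = 598.7 N/mm.
f_max = √(f_v² + f_b²) = √(108.7² + 598.7²) = 608.5 N/mm.
φr_n = 0.75 × 0.6 × 490 × (0.707 × 5) = 779.5 N/mm → adequate.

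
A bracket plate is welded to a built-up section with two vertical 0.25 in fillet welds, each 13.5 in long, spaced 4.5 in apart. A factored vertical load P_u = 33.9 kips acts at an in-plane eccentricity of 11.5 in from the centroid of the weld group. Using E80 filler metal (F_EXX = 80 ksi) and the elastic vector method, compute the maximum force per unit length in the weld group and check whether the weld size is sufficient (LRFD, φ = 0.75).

Total weld length L_w = 27 in. Treat welds as unit-width lines.
Polar moment about centroid: J = 2[d³/12 + d(b/2)²] = 2[13.5³/12 + 13.5×2.25²] = 546.8 in³.
Direct shear f_v = P/L_w = 33.9 / 27 = 1.256 kip/in (vertical).
Torsion M = P·e = 33.9 × 11.5 = 389.85 kip·in.
Critical point at (x, y) = (2.25, 6.75) from centroid. f_tx = M·y/J = 4.813 kip/in; f_ty = M·x/J = 1.604 kip/in.
Resultant f_max = √[f_tx² + (f_v + f_ty)²] = √[4.813² + (1.256 + 1.604)²] = 5.599 kip/in.
Capacity per unit length: φr_n = 0.75 × 0.6 × 80 × (0.707 × 0.25) = 6.363 kip/in.
5.599 ≤ 6.363 → adequate.

f_max ≈ 5.6 kip/in; adequate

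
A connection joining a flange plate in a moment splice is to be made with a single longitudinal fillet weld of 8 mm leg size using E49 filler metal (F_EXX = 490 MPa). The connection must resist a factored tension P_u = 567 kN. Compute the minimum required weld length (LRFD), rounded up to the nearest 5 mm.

Throat t_e = 0.707 × 8 = 5.656 mm.
φr_n = 0.75 × 0.6 × 490 × 5.656 × 10⁻³ = 1.247 kN/mm.
L_req = P_u / φr_n = 567 / 1.247 = 454.6 mm total.
Round up → use L = 455 mm.

L = 455 mm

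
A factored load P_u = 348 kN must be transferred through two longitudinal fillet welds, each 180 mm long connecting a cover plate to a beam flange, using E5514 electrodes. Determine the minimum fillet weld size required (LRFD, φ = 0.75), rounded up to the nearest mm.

E55XX → F_EXX = 550 MPa.
Total weld length L = 360 mm.
Required throat t_e = P_u / (φ × 0.6 F_EXX × L) = 348 / (0.75 × 0.6 × 550 × 360 × 10⁻³) = 3.906 mm.
Required leg w = t_e / 0.707 = 5.524 mm → use 6 mm.

w = 6 mm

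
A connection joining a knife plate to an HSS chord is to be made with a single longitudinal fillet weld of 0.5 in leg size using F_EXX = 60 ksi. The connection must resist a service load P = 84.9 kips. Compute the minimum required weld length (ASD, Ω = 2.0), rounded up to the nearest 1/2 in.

Throat t_e = 0.707 × 0.5 = 0.3535 in.
r_n/Ω = (0.6 × 60 × 0.3535) / 2.0 = 6.363 kip/in.
L_req = P / (r_n/Ω) = 84.9 / 6.363 = 13.34 in total.
Round up → use L = 13.5 in.

L = 13.5 in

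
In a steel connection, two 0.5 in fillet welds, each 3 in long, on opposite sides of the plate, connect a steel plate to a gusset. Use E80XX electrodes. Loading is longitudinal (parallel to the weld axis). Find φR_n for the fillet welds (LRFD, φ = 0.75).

E80XX → F_EXX = 80 ksi.
Effective throat t_e = 0.707 × 0.5 = 0.3535 in.
Total length L = 6 in; A_we = 0.3535 × 6 = 2.121 in².
F_nw = 0.6 F_EXX = 0.6 × 80 = 48 ksi.
φR_n = 0.75 × 48 × 2.121 = 76.36 kips.

φR_n ≈ 76.4 kips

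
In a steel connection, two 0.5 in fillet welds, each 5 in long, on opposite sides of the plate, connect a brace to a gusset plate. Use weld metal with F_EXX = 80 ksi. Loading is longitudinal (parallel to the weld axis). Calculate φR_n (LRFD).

φR_n ≈ 127 kips

Effective throat t_e = 0.707 × 0.5 = 0.3535 in.
Total length L = 10 in; A_we = 0.3535 × 10 = 3.535 in².
F_nw = 0.6 F_EXX = 0.6 × 80 = 48 ksi.
φR_n = 0.75 × 48 × 3.535 = 127.3 kips.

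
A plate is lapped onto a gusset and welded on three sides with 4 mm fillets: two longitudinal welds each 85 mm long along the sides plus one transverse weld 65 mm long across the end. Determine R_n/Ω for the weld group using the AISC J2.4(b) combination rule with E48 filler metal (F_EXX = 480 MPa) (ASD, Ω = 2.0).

t_e = 0.707 × 4 = 2.828 mm.
R_nwl = 0.6 × 480 × 2.828 × 170 × 10⁻³ = 138.5 kN (longitudinal, 2 welds).
R_nwt = 0.6 × 480 × 2.828 × 65 × 10⁻³ = 52.94 kN (transverse, base value).
(i) R_nwl + R_nwt = 191.4 kN; (ii) 0.85 R_nwl + 1.5 R_nwt = 197.1 kN.
R_n = max = 197.1 kN [governs: (ii)]; R_n/Ω = 98.55 kN.

R_n/Ω ≈ 98.6 kN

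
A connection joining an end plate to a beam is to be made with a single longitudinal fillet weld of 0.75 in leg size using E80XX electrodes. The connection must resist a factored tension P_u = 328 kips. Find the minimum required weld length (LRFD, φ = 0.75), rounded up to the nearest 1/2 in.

L = 17.5 in

E80XX → F_EXX = 80 ksi.
Throat t_e = 0.707 × 0.75 = 0.5302 in.
φr_n = 0.75 × 0.6 × 80 × 0.5302 = 19.09 kips/in.
L_req = P_u / φr_n = 328 / 19.09 = 17.18 in total.
Round up → use L = 17.5 in.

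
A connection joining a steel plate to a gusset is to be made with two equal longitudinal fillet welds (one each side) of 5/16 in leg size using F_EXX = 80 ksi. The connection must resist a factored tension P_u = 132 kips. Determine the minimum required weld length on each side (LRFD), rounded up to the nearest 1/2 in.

Throat t_e = 0.707 × 0.3125 = 0.2209 in.
φr_n = 0.75 × 0.6 × 80 × 0.2209 = 7.954 kips/in.
L_req = P_u / φr_n = 132 / 7.954 = 16.6 in total.
Per side: 16.6 / 2 = 8.298 in.
Round up → use L = 8.5 in on each side.

L = 8.5 in on each side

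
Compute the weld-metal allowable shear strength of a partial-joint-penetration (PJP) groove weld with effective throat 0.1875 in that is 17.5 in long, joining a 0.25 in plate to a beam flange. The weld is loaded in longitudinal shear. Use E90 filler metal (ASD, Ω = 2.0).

R_n/Ω ≈ 88.6 kip

E90XX → F_EXX = 90 ksi.
Effective throat (given) t_e = 0.1875 in.
A_we = 0.1875 × 17.5 = 3.281 in².
F_nw = 0.6 F_EXX = 54 ksi.
R_n/Ω = (54 × 3.281) / 2.0 = 88.59 kip.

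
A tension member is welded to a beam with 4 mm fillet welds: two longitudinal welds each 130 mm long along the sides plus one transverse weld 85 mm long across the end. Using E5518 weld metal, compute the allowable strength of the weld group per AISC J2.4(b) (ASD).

E55XX → F_EXX = 550 MPa.
t_e = 0.707 × 4 = 2.828 mm.
R_nwl = 0.6 × 550 × 2.828 × 260 × 10⁻³ = 242.6 kN (longitudinal, 2 welds).
R_nwt = 0.6 × 550 × 2.828 × 85 × 10⁻³ = 79.33 kN (transverse, base value).
(i) R_nwl + R_nwt = 322 kN; (ii) 0.85 R_nwl + 1.5 R_nwt = 325.2 kN.
R_n = max = 325.2 kN [governs: (ii)]; R_n/Ω = 162.6 kN.

R_n/Ω ≈ 163 kN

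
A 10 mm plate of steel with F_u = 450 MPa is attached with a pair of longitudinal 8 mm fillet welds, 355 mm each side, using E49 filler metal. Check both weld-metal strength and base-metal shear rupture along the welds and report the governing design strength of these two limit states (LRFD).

φR_n ≈ 885 kN (weld metal governs)

E49XX → F_EXX = 490 MPa.
t_e = 0.707 × 8 = 5.656 mm; L = 710 mm.
Weld metal: φR_n = 0.75 × 0.6 × 490 × 5.656 × 710 × 10⁻³ = 885.5 kN.
Base metal (shear rupture): φR_n = 0.75 × 0.6 × 450 × 10 × 710 × 10⁻³ = 1438 kN.
Governing: weld metal.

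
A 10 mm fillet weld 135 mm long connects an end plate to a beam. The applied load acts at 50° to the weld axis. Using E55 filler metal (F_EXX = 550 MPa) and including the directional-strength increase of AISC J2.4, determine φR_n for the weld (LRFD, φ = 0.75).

t_e = 0.707 × 10 = 7.07 mm; A_we = 7.07 × 135 = 954.4 mm².
Directional factor: 1.0 + 0.5 sin^1.5(50°) = 1.335.
F_nw = 0.6 × 550 × 1.335 = 440.6 MPa.
φR_n = 0.75 × 440.6 × 954.4 × 10⁻³ = 315.4 kN.

φR_n ≈ 315 kN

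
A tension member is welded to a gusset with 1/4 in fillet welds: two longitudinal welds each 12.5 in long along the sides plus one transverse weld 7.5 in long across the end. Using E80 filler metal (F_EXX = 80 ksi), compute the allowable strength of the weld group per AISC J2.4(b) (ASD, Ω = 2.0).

R_n/Ω ≈ 138 kip

t_e = 0.707 × 0.25 = 0.1767 in.
R_nwl = 0.6 × 80 × 0.1767 × 25 = 212.1 kip (longitudinal, 2 welds).
R_nwt = 0.6 × 80 × 0.1767 × 7.5 = 63.63 kip (transverse, base value).
(i) R_nwl + R_nwt = 275.7 kip; (ii) 0.85 R_nwl + 1.5 R_nwt = 275.7 kip.
R_n = max = 275.7 kip [governs: (ii)]; R_n/Ω = 137.9 kip.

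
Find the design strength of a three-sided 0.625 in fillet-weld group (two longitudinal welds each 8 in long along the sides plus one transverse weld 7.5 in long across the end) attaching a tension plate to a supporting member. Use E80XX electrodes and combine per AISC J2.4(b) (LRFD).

E80XX → F_EXX = 80 ksi.
t_e = 0.707 × 0.625 = 0.4419 in.
R_nwl = 0.6 × 80 × 0.4419 × 16 = 339.4 kip (longitudinal, 2 welds).
R_nwt = 0.6 × 80 × 0.4419 × 7.5 = 159.1 kip (transverse, base value).
(i) R_nwl + R_nwt = 498.4 kip; (ii) 0.85 R_nwl + 1.5 R_nwt = 527.1 kip.
R_n = max = 527.1 kip [governs: (ii)]; φR_n = 395.3 kip.

φR_n ≈ 395 kip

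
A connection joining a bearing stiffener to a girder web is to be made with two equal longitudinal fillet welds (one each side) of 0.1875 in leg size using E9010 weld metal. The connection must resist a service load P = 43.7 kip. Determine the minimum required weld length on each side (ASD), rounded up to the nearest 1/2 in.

L = 6.5 in on each side

E90XX → F_EXX = 90 ksi.
Throat t_e = 0.707 × 0.1875 = 0.1326 in.
r_n/Ω = (0.6 × 90 × 0.1326) / 2.0 = 3.579 kip/in.
L_req = P / (r_n/Ω) = 43.7 / 3.579 = 12.21 in total.
Per side: 12.21 / 2 = 6.105 in.
Round up → use L = 6.5 in on each side.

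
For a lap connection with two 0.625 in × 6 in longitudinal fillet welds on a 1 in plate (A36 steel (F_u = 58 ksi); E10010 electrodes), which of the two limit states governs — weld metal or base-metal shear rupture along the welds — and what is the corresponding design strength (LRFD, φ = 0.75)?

E100XX → F_EXX = 100 ksi.
t_e = 0.707 × 0.625 = 0.4419 in; L = 12 in.
Weld metal: φR_n = 0.75 × 0.6 × 100 × 0.4419 × 12 = 238.6 kip.
Base metal (shear rupture): φR_n = 0.75 × 0.6 × 58 × 1 × 12 = 313.2 kip.
Governing: weld metal.

φR_n ≈ 239 kip (weld metal governs)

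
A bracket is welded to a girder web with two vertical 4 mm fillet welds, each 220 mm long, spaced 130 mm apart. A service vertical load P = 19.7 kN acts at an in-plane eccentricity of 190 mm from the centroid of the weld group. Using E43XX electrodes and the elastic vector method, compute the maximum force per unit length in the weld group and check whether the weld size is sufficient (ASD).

E43XX → F_EXX = 430 MPa.
Total weld length L_w = 440 mm. Treat welds as unit-width lines.
Polar moment about centroid: J = 2[d³/12 + d(b/2)²] = 2[220³/12 + 220×65²] = 3634000 mm³.
Direct shear f_v = P/L_w = 19.7×10³ / 440 = 44.77 N/mm (vertical).
Torsion M = P·e = 19.7×10³ × 190 = 3743000 N·mm.
Critical point at (x, y) = (65, 110) from centroid. f_tx = M·y/J = 113.3 N/mm; f_ty = M·x/J = 66.96 N/mm.
Resultant f_max = √[f_tx² + (f_v + f_ty)²] = √[113.3² + (44.77 + 66.96)²] = 159.1 N/mm.
Capacity per unit length: r_n/Ω = (1/2.0) × 0.6 × 430 × (0.707 × 4) = 364.8 N/mm.
159.1 ≤ 364.8 → adequate.

f_max ≈ 159 N/mm; adequate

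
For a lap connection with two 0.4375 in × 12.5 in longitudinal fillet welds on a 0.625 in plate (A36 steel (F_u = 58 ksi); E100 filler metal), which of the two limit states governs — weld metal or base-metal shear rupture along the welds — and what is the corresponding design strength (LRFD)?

E100XX → F_EXX = 100 ksi.
t_e = 0.707 × 0.4375 = 0.3093 in; L = 25 in.
Weld metal: φR_n = 0.75 × 0.6 × 100 × 0.3093 × 25 = 348 kips.
Base metal (shear rupture): φR_n = 0.75 × 0.6 × 58 × 0.625 × 25 = 407.8 kips.
Governing: weld metal.

φR_n ≈ 348 kips (weld metal governs)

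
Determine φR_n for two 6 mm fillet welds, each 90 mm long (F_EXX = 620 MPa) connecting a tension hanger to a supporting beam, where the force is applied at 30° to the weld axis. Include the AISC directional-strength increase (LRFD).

t_e = 0.707 × 6 = 4.242 mm; A_we = 4.242 × 180 = 763.6 mm².
Directional factor: 1.0 + 0.5 sin^1.5(30°) = 1.177.
F_nw = 0.6 × 620 × 1.177 = 437.8 MPa.
φR_n = 0.75 × 437.8 × 763.6 × 10⁻³ = 250.7 kN.

φR_n ≈ 251 kN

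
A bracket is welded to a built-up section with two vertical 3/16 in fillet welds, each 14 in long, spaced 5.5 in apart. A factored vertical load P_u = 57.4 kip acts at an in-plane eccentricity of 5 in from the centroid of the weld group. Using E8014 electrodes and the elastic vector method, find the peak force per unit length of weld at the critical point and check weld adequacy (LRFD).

E80XX → F_EXX = 80 ksi.
Total weld length L_w = 28 in. Treat welds as unit-width lines.
Polar moment about centroid: J = 2[d³/12 + d(b/2)²] = 2[14³/12 + 14×2.75²] = 669.1 in³.
Direct shear f_v = P/L_w = 57.4 / 28 = 2.05 kip/in (vertical).
Torsion M = P·e = 57.4 × 5 = 287 kip·in.
Critical point at (x, y) = (2.75, 7) from centroid. f_tx = M·y/J = 3.003 kip/in; f_ty = M·x/J = 1.18 kip/in.
Resultant f_max = √[f_tx² + (f_v + f_ty)²] = √[3.003² + (2.05 + 1.18)²] = 4.41 kip/in.
Capacity per unit length: φr_n = 0.75 × 0.6 × 80 × (0.707 × 0.1875) = 4.772 kip/in.
4.41 ≤ 4.772 → adequate.

f_max ≈ 4.41 kip/in; adequate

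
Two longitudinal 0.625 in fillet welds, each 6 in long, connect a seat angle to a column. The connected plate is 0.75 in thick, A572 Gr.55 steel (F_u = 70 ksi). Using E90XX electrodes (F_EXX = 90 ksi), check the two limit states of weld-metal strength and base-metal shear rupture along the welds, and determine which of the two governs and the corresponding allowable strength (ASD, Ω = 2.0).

t_e = 0.707 × 0.625 = 0.4419 in; L = 12 in.
Weld metal: R_n/Ω = (1/2.0) × 0.6 × 90 × 0.4419 × 12 = 143.2 kip.
Base metal (shear rupture): R_n/Ω = (1/2.0) × 0.6 × 70 × 0.75 × 12 = 189 kip.
Governing: weld metal.

R_n/Ω ≈ 143 kip (weld metal governs)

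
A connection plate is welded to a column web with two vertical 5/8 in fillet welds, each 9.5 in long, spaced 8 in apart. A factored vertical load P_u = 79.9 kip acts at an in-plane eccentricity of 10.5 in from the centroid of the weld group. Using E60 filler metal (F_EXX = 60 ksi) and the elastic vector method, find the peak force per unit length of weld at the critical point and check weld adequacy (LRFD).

Total weld length L_w = 19 in. Treat welds as unit-width lines.
Polar moment about centroid: J = 2[d³/12 + d(b/2)²] = 2[9.5³/12 + 9.5×4²] = 446.9 in³.
Direct shear f_v = P/L_w = 79.9 / 19 = 4.205 kip/in (vertical).
Torsion M = P·e = 79.9 × 10.5 = 838.95 kip·in.
Critical point at (x, y) = (4, 4.75) from centroid. f_tx = M·y/J = 8.917 kip/in; f_ty = M·x/J = 7.509 kip/in.
Resultant f_max = √[f_tx² + (f_v + f_ty)²] = √[8.917² + (4.205 + 7.509)²] = 14.72 kip/in.
Capacity per unit length: φr_n = 0.75 × 0.6 × 60 × (0.707 × 0.625) = 11.93 kip/in.
14.72 > 11.93 → NOT adequate.

f_max ≈ 14.7 kip/in; NOT adequate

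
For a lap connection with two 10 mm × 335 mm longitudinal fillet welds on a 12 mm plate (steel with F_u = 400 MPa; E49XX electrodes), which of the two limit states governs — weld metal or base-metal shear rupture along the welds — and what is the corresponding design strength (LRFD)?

φR_n ≈ 1040 kN (weld metal governs)

E49XX → F_EXX = 490 MPa.
t_e = 0.707 × 10 = 7.07 mm; L = 670 mm.
Weld metal: φR_n = 0.75 × 0.6 × 490 × 7.07 × 670 × 10⁻³ = 1044 kN.
Base metal (shear rupture): φR_n = 0.75 × 0.6 × 400 × 12 × 670 × 10⁻³ = 1447 kN.
Governing: weld metal.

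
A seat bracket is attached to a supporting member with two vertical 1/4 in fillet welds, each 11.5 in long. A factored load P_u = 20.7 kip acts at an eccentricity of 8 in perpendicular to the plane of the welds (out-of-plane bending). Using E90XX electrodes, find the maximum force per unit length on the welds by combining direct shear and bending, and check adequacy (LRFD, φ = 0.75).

f_max ≈ 3.86 kip/in; adequate

E90XX → F_EXX = 90 ksi.
L_w = 2 × 11.5 = 23 in; section modulus (unit throat) S = 2 × L²/6 = 44.08 in².
Direct shear f_v = P/L_w = 20.7/23 = 0.9 kip/in.
Moment M = P × e = 20.7 × 8 = 165.6 kip·in; bending f_b = M/S = 3.757 kip/in.
f_max = √(f_v² + f_b²) = √(0.9² + 3.757²) = 3.863 kip/in.
φr_n = 0.75 × 0.6 × 90 × (0.707 × 0.25) = 7.158 kip/in → adequate.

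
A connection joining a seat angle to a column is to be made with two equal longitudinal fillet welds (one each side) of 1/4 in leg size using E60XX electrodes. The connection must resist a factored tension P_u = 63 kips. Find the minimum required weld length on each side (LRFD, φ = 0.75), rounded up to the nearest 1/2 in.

E60XX → F_EXX = 60 ksi.
Throat t_e = 0.707 × 0.25 = 0.1767 in.
φr_n = 0.75 × 0.6 × 60 × 0.1767 = 4.772 kips/in.
L_req = P_u / φr_n = 63 / 4.772 = 13.2 in total.
Per side: 13.2 / 2 = 6.601 in.
Round up → use L = 7 in on each side.

L = 7 in on each side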